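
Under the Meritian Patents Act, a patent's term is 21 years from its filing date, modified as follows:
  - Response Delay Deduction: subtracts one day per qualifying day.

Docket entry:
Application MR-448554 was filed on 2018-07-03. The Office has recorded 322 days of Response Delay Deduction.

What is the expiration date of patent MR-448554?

2038-08-15

Base term: filing date + 21 years → 3 July 2039.
Response Delay Deduction: −322 days → 15 August 2038.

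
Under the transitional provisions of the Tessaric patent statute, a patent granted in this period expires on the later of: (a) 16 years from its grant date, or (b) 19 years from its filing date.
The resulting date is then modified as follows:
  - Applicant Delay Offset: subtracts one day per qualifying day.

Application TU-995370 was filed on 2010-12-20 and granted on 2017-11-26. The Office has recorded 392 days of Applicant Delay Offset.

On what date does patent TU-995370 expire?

(a) grant + 16 years → 26 November 2033.
(b) filing + 19 years → 20 December 2029.
Later of the two: 26 November 2033.
Applicant Delay Offset: −392 days → 30 October 2032.

2032-10-30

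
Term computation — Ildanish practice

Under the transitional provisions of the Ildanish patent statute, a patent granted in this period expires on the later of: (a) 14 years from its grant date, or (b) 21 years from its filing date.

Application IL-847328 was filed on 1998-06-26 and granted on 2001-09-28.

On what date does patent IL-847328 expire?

(a) grant + 14 years → 28 September 2015.
(b) filing + 21 years → 26 June 2019.
Later of the two: 26 June 2019.

2019-06-26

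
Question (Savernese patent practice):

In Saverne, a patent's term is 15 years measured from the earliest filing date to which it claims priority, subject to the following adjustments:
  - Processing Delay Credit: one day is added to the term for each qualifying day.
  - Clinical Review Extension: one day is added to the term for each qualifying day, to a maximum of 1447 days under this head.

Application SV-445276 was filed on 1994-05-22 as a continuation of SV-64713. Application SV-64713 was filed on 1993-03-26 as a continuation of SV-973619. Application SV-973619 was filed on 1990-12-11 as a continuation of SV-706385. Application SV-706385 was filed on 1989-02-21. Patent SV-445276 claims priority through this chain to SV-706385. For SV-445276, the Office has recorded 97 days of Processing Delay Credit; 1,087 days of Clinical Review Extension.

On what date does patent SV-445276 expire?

May 20, 2007

Earliest priority filing: 21 February 1989.
Base term: 21 February 1989 + 15 years → 21 February 2004.
Processing Delay Credit: +97 days → 28 May 2004.
Clinical Review Extension: 1087 days (within the 1447-day cap) → +1087 days → 20 May 2007.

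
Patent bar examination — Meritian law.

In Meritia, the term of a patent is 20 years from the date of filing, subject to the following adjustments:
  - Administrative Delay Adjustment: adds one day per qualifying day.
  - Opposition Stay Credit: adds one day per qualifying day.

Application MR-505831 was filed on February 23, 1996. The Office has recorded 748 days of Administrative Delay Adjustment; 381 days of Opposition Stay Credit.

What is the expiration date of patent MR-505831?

Base term: filing date + 20 years → 23 February 2016.
Administrative Delay Adjustment: +748 days → 12 March 2018.
Opposition Stay Credit: +381 days → 28 March 2019.

March 28, 2019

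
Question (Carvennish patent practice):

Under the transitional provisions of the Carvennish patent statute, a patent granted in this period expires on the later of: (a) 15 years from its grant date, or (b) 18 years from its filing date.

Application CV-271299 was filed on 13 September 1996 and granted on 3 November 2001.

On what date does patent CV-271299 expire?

(a) grant + 15 years → 3 November 2016.
(b) filing + 18 years → 13 September 2014.
Later of the two: 3 November 2016.

2016-11-03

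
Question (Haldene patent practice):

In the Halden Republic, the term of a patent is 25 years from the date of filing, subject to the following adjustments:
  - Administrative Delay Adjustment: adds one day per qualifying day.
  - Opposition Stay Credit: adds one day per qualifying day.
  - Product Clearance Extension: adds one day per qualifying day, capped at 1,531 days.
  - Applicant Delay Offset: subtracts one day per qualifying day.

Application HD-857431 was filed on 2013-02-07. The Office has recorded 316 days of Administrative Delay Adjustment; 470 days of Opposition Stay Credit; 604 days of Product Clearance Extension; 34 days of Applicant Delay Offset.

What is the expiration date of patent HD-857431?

Base term: filing date + 25 years → 7 February 2038.
Administrative Delay Adjustment: +316 days → 20 December 2038.
Opposition Stay Credit: +470 days → 3 April 2040.
Product Clearance Extension: 604 days (within the 1531-day cap) → +604 days → 28 November 2041.
Applicant Delay Offset: −34 days → 25 October 2041.

October 25, 2041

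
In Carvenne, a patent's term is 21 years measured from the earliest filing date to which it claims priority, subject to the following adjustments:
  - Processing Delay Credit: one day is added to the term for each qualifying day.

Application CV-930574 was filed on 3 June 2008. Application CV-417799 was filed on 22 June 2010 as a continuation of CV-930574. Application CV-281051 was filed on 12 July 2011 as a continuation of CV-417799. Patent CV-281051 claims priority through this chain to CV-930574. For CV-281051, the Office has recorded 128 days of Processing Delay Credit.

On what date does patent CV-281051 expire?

October 9, 2029

Earliest priority filing: 3 June 2008.
Base term: 3 June 2008 + 21 years → 3 June 2029.
Processing Delay Credit: +128 days → 9 October 2029.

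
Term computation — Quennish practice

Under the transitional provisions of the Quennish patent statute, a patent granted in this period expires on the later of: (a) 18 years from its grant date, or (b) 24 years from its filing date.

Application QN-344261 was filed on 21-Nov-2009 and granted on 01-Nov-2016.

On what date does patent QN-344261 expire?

November 1, 2034

(a) grant + 18 years → 1 November 2034.
(b) filing + 24 years → 21 November 2033.
Later of the two: 1 November 2034.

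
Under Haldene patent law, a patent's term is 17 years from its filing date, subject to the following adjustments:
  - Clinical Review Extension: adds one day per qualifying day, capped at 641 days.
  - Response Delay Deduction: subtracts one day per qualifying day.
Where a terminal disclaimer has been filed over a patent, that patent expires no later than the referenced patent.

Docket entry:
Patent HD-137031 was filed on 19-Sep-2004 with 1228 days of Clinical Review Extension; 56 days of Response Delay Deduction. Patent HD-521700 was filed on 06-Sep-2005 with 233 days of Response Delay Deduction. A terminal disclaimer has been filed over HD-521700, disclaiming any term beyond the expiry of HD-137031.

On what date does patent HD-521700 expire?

January 16, 2022

Natural term of HD-521700:
  Base: filing + 17 years → 6 September 2022.
  Response Delay Deduction: −233 days → 16 January 2022.
Expiry of referenced patent HD-137031:
  Base: filing + 17 years → 19 September 2021.
  Clinical Review Extension: 1228 days claimed exceeds the 641-day cap, so +641 days → 22 June 2023.
  Response Delay Deduction: −56 days → 27 April 2023.
Terminal disclaimer: HD-521700 expires on the earlier of 16 January 2022 and 27 April 2023.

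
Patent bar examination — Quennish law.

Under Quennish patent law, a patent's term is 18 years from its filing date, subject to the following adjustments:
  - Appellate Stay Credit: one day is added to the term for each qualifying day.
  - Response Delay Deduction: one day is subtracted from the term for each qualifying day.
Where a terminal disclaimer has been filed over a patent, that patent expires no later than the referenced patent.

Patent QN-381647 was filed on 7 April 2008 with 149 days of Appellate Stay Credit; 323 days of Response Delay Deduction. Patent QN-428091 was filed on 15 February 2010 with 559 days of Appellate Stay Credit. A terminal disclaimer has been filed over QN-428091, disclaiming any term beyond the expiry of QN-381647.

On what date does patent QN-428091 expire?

October 15, 2025

Natural term of QN-428091:
  Base: filing + 18 years → 15 February 2028.
  Appellate Stay Credit: +559 days → 27 August 2029.
Expiry of referenced patent QN-381647:
  Base: filing + 18 years → 7 April 2026.
  Appellate Stay Credit: +149 days → 3 September 2026.
  Response Delay Deduction: −323 days → 15 October 2025.
Terminal disclaimer: QN-428091 expires on the earlier of 27 August 2029 and 15 October 2025.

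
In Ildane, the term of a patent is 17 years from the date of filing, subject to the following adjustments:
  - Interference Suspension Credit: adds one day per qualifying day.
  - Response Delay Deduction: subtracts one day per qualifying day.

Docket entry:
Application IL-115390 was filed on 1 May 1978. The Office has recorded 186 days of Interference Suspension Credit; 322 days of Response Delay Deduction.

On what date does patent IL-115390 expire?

December 16, 1994

Base term: filing date + 17 years → 1 May 1995.
Interference Suspension Credit: +186 days → 3 November 1995.
Response Delay Deduction: −322 days → 16 December 1994.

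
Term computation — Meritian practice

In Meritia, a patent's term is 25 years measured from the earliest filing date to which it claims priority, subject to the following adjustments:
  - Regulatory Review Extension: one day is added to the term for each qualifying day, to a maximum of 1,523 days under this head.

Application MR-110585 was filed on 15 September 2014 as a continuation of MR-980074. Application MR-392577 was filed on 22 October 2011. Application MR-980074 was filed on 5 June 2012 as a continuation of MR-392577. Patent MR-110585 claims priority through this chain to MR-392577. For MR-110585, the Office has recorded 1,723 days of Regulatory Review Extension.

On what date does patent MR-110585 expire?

Earliest priority filing: 22 October 2011.
Base term: 22 October 2011 + 25 years → 22 October 2036.
Regulatory Review Extension: 1723 days claimed exceeds the 1523-day cap, so +1523 days → 23 December 2040.

December 23, 2040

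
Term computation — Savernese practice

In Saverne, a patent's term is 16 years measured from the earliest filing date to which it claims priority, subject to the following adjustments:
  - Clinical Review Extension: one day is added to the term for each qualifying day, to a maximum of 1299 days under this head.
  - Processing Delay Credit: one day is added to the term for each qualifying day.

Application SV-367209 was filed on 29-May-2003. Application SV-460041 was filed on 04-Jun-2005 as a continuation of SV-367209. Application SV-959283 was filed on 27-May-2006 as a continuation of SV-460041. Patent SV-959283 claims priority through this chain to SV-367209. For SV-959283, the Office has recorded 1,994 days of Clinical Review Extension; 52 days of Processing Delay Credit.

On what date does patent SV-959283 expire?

Earliest priority filing: 29 May 2003.
Base term: 29 May 2003 + 16 years → 29 May 2019.
Clinical Review Extension: 1994 days claimed exceeds the 1299-day cap, so +1299 days → 18 December 2022.
Processing Delay Credit: +52 days → 8 February 2023.

2023-02-08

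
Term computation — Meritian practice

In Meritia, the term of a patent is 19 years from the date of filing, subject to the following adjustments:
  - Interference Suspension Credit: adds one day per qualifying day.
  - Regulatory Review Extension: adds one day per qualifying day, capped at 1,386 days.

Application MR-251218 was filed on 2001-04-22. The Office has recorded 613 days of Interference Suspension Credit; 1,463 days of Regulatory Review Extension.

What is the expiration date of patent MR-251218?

Base term: filing date + 19 years → 22 April 2020.
Interference Suspension Credit: +613 days → 26 December 2021.
Regulatory Review Extension: 1463 days claimed exceeds the 1386-day cap, so +1386 days → 12 October 2025.

October 12, 2025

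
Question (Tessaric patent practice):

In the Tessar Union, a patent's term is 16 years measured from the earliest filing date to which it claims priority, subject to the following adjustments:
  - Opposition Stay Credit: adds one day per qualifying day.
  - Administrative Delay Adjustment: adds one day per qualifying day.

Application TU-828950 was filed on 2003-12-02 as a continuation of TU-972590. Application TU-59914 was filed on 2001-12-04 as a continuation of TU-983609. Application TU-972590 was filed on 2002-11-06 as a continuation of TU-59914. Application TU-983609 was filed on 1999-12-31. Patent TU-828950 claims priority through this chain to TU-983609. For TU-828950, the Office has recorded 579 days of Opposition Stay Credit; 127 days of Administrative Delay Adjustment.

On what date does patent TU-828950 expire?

Earliest priority filing: 31 December 1999.
Base term: 31 December 1999 + 16 years → 31 December 2015.
Opposition Stay Credit: +579 days → 1 August 2017.
Administrative Delay Adjustment: +127 days → 6 December 2017.

December 6, 2017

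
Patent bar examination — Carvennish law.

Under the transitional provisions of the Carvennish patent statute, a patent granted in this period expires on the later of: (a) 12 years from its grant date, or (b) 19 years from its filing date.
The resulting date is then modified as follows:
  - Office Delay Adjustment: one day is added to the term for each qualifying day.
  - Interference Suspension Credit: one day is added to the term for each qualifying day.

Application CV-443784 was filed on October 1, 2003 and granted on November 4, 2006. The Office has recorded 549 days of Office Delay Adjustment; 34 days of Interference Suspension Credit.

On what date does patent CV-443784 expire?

(a) grant + 12 years → 4 November 2018.
(b) filing + 19 years → 1 October 2022.
Later of the two: 1 October 2022.
Office Delay Adjustment: +549 days → 2 April 2024.
Interference Suspension Credit: +34 days → 6 May 2024.

May 6, 2024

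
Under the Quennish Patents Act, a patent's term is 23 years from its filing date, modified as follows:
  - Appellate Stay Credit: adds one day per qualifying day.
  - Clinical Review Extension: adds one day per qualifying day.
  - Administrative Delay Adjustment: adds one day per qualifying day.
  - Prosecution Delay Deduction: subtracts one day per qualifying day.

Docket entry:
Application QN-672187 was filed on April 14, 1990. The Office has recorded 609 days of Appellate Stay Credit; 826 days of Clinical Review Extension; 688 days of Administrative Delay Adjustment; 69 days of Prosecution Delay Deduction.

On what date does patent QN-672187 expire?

November 28, 2018

Base term: filing date + 23 years → 14 April 2013.
Appellate Stay Credit: +609 days → 14 December 2014.
Clinical Review Extension: +826 days → 19 March 2017.
Administrative Delay Adjustment: +688 days → 5 February 2019.
Prosecution Delay Deduction: −69 days → 28 November 2018.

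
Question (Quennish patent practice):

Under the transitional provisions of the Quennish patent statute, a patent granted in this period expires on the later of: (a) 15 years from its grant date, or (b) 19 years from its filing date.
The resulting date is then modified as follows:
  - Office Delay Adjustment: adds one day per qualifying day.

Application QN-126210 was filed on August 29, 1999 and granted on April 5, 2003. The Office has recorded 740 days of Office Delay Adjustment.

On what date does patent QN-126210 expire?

September 7, 2020

(a) grant + 15 years → 5 April 2018.
(b) filing + 19 years → 29 August 2018.
Later of the two: 29 August 2018.
Office Delay Adjustment: +740 days → 7 September 2020.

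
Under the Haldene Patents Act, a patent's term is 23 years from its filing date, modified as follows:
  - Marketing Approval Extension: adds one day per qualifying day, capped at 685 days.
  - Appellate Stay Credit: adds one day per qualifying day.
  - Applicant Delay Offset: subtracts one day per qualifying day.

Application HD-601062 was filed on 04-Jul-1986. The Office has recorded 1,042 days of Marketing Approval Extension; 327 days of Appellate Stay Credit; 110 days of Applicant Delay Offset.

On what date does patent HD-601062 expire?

Base term: filing date + 23 years → 4 July 2009.
Marketing Approval Extension: 1042 days claimed exceeds the 685-day cap, so +685 days → 20 May 2011.
Appellate Stay Credit: +327 days → 11 April 2012.
Applicant Delay Offset: −110 days → 23 December 2011.

December 23, 2011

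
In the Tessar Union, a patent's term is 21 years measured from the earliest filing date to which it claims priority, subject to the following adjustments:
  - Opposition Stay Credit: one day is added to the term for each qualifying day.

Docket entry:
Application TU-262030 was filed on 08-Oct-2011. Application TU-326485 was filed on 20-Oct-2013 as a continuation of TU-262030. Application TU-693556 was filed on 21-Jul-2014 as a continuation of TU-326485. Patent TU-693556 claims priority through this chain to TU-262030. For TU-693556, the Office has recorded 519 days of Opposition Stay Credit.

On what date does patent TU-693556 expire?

Earliest priority filing: 8 October 2011.
Base term: 8 October 2011 + 21 years → 8 October 2032.
Opposition Stay Credit: +519 days → 11 March 2034.

March 11, 2034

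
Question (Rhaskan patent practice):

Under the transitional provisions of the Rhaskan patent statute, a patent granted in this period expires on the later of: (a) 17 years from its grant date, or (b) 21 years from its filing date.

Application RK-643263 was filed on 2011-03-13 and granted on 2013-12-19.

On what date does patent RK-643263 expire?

2032-03-13

(a) grant + 17 years → 19 December 2030.
(b) filing + 21 years → 13 March 2032.
Later of the two: 13 March 2032.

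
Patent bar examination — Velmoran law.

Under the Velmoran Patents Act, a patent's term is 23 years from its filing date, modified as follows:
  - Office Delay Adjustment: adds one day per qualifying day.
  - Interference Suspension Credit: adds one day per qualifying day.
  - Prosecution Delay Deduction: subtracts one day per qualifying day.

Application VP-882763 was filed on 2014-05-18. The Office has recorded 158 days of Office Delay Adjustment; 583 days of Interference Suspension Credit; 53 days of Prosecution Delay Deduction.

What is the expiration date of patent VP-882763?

Base term: filing date + 23 years → 18 May 2037.
Office Delay Adjustment: +158 days → 23 October 2037.
Interference Suspension Credit: +583 days → 29 May 2039.
Prosecution Delay Deduction: −53 days → 6 April 2039.

2039-04-06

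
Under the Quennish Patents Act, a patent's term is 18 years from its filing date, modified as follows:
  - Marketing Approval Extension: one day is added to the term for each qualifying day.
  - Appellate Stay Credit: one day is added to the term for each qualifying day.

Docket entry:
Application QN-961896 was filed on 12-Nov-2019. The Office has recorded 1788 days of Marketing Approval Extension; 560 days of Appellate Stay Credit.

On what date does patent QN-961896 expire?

Base term: filing date + 18 years → 12 November 2037.
Marketing Approval Extension: +1788 days → 5 October 2042.
Appellate Stay Credit: +560 days → 17 April 2044.

2044-04-17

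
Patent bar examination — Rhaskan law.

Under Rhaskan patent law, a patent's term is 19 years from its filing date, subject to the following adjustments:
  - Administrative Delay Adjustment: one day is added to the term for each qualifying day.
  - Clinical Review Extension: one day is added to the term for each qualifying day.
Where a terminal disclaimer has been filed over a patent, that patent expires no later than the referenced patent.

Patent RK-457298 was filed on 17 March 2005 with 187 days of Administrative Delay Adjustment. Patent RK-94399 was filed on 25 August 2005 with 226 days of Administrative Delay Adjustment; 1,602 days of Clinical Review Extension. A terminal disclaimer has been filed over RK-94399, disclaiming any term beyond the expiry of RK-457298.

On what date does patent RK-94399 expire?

Natural term of RK-94399:
  Base: filing + 19 years → 25 August 2024.
  Administrative Delay Adjustment: +226 days → 8 April 2025.
  Clinical Review Extension: +1602 days → 27 August 2029.
Expiry of referenced patent RK-457298:
  Base: filing + 19 years → 17 March 2024.
  Administrative Delay Adjustment: +187 days → 20 September 2024.
Terminal disclaimer: RK-94399 expires on the earlier of 27 August 2029 and 20 September 2024.

September 20, 2024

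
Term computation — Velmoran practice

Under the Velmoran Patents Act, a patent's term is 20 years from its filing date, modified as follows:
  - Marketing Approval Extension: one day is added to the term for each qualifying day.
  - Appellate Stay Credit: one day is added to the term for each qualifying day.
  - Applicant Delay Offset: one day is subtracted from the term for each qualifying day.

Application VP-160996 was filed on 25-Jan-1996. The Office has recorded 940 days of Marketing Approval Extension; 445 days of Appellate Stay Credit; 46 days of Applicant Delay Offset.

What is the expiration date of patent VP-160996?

September 25, 2019

Base term: filing date + 20 years → 25 January 2016.
Marketing Approval Extension: +940 days → 22 August 2018.
Appellate Stay Credit: +445 days → 10 November 2019.
Applicant Delay Offset: −46 days → 25 September 2019.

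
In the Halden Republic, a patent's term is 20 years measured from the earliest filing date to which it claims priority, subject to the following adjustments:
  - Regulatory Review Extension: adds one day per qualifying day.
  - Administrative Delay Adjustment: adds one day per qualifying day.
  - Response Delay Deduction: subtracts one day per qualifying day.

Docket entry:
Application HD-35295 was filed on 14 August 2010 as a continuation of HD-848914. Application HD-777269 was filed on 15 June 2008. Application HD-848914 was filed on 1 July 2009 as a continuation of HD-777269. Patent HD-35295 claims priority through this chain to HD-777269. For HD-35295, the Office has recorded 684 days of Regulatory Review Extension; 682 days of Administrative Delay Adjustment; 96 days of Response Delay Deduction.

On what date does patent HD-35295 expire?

December 7, 2031

Earliest priority filing: 15 June 2008.
Base term: 15 June 2008 + 20 years → 15 June 2028.
Regulatory Review Extension: +684 days → 30 April 2030.
Administrative Delay Adjustment: +682 days → 12 March 2032.
Response Delay Deduction: −96 days → 7 December 2031.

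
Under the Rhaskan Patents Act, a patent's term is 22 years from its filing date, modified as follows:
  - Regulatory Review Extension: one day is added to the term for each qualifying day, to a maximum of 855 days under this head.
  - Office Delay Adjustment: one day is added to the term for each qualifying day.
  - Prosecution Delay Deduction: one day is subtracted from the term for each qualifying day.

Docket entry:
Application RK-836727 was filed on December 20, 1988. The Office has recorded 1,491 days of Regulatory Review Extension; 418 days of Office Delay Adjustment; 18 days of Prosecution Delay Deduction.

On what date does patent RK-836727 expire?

2014-05-28

Base term: filing date + 22 years → 20 December 2010.
Regulatory Review Extension: 1491 days claimed exceeds the 855-day cap, so +855 days → 23 April 2013.
Office Delay Adjustment: +418 days → 15 June 2014.
Prosecution Delay Deduction: −18 days → 28 May 2014.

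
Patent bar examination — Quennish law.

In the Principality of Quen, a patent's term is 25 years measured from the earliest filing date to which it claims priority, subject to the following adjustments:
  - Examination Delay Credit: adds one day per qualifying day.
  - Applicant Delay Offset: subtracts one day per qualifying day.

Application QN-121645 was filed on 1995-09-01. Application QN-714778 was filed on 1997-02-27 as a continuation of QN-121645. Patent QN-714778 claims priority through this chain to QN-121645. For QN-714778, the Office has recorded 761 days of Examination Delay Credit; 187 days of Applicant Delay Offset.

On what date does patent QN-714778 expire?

Earliest priority filing: 1 September 1995.
Base term: 1 September 1995 + 25 years → 1 September 2020.
Examination Delay Credit: +761 days → 2 October 2022.
Applicant Delay Offset: −187 days → 29 March 2022.

2022-03-29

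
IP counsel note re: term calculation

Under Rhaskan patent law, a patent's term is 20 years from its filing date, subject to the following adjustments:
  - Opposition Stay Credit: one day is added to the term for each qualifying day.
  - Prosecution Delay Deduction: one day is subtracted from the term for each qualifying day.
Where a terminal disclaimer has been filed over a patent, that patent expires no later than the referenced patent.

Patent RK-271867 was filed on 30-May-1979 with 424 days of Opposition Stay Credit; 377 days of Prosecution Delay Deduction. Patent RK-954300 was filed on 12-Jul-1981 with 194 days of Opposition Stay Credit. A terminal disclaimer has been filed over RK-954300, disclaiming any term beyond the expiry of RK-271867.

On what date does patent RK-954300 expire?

1999-07-16

Natural term of RK-954300:
  Base: filing + 20 years → 12 July 2001.
  Opposition Stay Credit: +194 days → 22 January 2002.
Expiry of referenced patent RK-271867:
  Base: filing + 20 years → 30 May 1999.
  Opposition Stay Credit: +424 days → 27 July 2000.
  Prosecution Delay Deduction: −377 days → 16 July 1999.
Terminal disclaimer: RK-954300 expires on the earlier of 22 January 2002 and 16 July 1999.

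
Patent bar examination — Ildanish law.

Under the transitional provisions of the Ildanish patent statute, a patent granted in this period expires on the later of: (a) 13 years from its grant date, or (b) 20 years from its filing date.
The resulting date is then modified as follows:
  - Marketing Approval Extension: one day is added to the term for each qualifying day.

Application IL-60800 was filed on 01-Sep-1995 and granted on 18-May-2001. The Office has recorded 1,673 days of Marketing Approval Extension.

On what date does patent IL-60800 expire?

March 31, 2020

(a) grant + 13 years → 18 May 2014.
(b) filing + 20 years → 1 September 2015.
Later of the two: 1 September 2015.
Marketing Approval Extension: +1673 days → 31 March 2020.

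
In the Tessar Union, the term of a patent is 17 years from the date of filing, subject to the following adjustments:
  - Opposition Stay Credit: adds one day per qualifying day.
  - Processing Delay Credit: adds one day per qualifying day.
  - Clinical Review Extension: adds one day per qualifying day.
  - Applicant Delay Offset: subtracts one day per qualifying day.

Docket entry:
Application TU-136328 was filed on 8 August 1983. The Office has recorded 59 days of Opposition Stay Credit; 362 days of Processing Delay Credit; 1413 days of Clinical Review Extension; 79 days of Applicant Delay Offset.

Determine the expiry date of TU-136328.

2005-05-29

Base term: filing date + 17 years → 8 August 2000.
Opposition Stay Credit: +59 days → 6 October 2000.
Processing Delay Credit: +362 days → 3 October 2001.
Clinical Review Extension: +1413 days → 16 August 2005.
Applicant Delay Offset: −79 days → 29 May 2005.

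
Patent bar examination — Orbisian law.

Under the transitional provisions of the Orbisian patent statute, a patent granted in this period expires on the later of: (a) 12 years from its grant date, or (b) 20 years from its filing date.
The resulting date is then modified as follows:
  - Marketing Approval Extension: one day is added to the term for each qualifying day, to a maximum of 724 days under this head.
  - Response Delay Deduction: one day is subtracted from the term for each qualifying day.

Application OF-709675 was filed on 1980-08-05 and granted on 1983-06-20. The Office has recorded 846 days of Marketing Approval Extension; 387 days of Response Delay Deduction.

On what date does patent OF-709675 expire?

July 8, 2001

(a) grant + 12 years → 20 June 1995.
(b) filing + 20 years → 5 August 2000.
Later of the two: 5 August 2000.
Marketing Approval Extension: 846 days claimed exceeds the 724-day cap, so +724 days → 30 July 2002.
Response Delay Deduction: −387 days → 8 July 2001.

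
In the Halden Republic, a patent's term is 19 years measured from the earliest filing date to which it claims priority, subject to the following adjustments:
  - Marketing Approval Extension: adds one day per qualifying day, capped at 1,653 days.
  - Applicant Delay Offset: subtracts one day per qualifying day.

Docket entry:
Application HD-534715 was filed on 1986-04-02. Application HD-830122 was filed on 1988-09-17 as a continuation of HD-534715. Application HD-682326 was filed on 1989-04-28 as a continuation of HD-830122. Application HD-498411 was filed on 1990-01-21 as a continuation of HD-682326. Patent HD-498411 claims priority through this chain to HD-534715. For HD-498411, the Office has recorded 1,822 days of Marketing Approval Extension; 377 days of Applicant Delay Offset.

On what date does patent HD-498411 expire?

Earliest priority filing: 2 April 1986.
Base term: 2 April 1986 + 19 years → 2 April 2005.
Marketing Approval Extension: 1822 days claimed exceeds the 1653-day cap, so +1653 days → 11 October 2009.
Applicant Delay Offset: −377 days → 29 September 2008.

2008-09-29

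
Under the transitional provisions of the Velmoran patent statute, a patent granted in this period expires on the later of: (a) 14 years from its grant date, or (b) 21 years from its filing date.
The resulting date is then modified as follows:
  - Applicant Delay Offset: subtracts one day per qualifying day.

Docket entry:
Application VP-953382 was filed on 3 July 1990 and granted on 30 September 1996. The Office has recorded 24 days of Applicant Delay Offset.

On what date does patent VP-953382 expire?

(a) grant + 14 years → 30 September 2010.
(b) filing + 21 years → 3 July 2011.
Later of the two: 3 July 2011.
Applicant Delay Offset: −24 days → 9 June 2011.

June 9, 2011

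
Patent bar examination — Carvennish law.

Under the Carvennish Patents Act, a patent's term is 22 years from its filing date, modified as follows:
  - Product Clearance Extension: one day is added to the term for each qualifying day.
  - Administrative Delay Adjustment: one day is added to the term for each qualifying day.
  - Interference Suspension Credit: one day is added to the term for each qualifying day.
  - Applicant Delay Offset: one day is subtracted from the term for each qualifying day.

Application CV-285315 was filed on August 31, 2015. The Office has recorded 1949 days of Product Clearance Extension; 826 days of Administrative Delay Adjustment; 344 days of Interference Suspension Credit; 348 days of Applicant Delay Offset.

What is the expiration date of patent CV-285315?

April 2, 2045

Base term: filing date + 22 years → 31 August 2037.
Product Clearance Extension: +1949 days → 1 January 2043.
Administrative Delay Adjustment: +826 days → 6 April 2045.
Interference Suspension Credit: +344 days → 16 March 2046.
Applicant Delay Offset: −348 days → 2 April 2045.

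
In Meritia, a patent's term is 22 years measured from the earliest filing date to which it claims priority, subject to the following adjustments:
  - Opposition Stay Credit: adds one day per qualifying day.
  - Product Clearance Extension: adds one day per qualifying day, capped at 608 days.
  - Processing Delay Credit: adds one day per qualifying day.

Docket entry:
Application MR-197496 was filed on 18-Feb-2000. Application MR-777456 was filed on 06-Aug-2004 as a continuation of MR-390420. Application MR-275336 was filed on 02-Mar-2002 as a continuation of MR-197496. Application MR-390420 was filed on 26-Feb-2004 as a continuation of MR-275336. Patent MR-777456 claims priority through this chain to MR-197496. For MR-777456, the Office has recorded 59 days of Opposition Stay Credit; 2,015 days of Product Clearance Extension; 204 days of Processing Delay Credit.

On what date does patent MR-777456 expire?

Earliest priority filing: 18 February 2000.
Base term: 18 February 2000 + 22 years → 18 February 2022.
Opposition Stay Credit: +59 days → 18 April 2022.
Product Clearance Extension: 2015 days claimed exceeds the 608-day cap, so +608 days → 17 December 2023.
Processing Delay Credit: +204 days → 8 July 2024.

2024-07-08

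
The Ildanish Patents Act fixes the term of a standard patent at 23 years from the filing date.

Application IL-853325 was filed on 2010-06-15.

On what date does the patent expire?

2033-06-15

Filing date + 23 years → 15 June 2033.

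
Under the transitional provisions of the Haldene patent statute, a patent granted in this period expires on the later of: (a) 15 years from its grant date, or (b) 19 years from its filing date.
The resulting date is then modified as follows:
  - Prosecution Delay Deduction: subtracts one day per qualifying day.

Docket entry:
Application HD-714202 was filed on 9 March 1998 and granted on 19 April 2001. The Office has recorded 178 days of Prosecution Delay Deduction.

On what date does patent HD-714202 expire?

(a) grant + 15 years → 19 April 2016.
(b) filing + 19 years → 9 March 2017.
Later of the two: 9 March 2017.
Prosecution Delay Deduction: −178 days → 12 September 2016.

September 12, 2016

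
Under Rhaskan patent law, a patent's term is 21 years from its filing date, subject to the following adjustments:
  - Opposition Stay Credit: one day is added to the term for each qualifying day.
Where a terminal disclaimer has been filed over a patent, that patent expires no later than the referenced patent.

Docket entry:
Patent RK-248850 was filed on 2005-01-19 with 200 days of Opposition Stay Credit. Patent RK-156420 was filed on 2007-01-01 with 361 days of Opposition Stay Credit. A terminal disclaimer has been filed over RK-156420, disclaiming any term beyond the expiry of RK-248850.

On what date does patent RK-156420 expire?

2026-08-07

Natural term of RK-156420:
  Base: filing + 21 years → 1 January 2028.
  Opposition Stay Credit: +361 days → 27 December 2028.
Expiry of referenced patent RK-248850:
  Base: filing + 21 years → 19 January 2026.
  Opposition Stay Credit: +200 days → 7 August 2026.
Terminal disclaimer: RK-156420 expires on the earlier of 27 December 2028 and 7 August 2026.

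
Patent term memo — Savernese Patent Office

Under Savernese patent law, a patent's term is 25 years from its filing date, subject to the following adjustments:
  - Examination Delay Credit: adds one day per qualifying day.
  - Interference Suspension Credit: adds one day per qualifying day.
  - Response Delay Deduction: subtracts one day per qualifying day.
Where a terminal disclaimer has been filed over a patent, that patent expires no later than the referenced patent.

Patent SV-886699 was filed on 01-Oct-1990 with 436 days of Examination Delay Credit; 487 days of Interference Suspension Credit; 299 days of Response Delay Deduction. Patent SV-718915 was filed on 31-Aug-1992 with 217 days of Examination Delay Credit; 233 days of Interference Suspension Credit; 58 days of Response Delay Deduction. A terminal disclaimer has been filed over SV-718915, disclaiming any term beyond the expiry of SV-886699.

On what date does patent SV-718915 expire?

2017-06-16

Natural term of SV-718915:
  Base: filing + 25 years → 31 August 2017.
  Examination Delay Credit: +217 days → 5 April 2018.
  Interference Suspension Credit: +233 days → 24 November 2018.
  Response Delay Deduction: −58 days → 27 September 2018.
Expiry of referenced patent SV-886699:
  Base: filing + 25 years → 1 October 2015.
  Examination Delay Credit: +436 days → 10 December 2016.
  Interference Suspension Credit: +487 days → 11 April 2018.
  Response Delay Deduction: −299 days → 16 June 2017.
Terminal disclaimer: SV-718915 expires on the earlier of 27 September 2018 and 16 June 2017.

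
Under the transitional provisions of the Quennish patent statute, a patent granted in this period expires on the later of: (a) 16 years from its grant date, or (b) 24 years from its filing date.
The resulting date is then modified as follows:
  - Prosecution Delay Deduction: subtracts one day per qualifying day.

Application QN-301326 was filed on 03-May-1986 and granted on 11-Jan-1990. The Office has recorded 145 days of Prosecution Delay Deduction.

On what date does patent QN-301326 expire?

2009-12-09

(a) grant + 16 years → 11 January 2006.
(b) filing + 24 years → 3 May 2010.
Later of the two: 3 May 2010.
Prosecution Delay Deduction: −145 days → 9 December 2009.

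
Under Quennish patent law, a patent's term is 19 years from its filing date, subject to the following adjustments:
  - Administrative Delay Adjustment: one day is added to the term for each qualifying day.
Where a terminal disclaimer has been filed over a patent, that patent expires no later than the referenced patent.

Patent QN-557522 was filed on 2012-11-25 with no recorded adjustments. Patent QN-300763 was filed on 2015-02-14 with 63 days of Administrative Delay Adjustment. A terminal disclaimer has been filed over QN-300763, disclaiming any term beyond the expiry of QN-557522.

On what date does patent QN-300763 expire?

November 25, 2031

Natural term of QN-300763:
  Base: filing + 19 years → 14 February 2034.
  Administrative Delay Adjustment: +63 days → 18 April 2034.
Expiry of referenced patent QN-557522:
  Base: filing + 19 years → 25 November 2031.
Terminal disclaimer: QN-300763 expires on the earlier of 18 April 2034 and 25 November 2031.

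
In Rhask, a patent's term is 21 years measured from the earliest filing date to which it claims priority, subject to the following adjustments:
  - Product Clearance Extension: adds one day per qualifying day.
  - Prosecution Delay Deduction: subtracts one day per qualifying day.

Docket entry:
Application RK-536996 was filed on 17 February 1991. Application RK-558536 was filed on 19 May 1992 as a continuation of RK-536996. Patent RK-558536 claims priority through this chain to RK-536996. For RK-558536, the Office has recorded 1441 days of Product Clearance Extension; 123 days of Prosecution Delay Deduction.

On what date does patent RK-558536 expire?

September 27, 2015

Earliest priority filing: 17 February 1991.
Base term: 17 February 1991 + 21 years → 17 February 2012.
Product Clearance Extension: +1441 days → 28 January 2016.
Prosecution Delay Deduction: −123 days → 27 September 2015.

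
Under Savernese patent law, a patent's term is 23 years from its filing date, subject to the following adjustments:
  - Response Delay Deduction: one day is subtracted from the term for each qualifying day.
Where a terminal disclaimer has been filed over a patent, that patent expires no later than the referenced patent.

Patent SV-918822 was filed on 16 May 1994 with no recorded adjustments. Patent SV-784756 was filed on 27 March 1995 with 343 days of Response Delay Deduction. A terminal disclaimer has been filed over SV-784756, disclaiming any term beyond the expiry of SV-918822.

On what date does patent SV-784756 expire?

April 18, 2017

Natural term of SV-784756:
  Base: filing + 23 years → 27 March 2018.
  Response Delay Deduction: −343 days → 18 April 2017.
Expiry of referenced patent SV-918822:
  Base: filing + 23 years → 16 May 2017.
Terminal disclaimer: SV-784756 expires on the earlier of 18 April 2017 and 16 May 2017.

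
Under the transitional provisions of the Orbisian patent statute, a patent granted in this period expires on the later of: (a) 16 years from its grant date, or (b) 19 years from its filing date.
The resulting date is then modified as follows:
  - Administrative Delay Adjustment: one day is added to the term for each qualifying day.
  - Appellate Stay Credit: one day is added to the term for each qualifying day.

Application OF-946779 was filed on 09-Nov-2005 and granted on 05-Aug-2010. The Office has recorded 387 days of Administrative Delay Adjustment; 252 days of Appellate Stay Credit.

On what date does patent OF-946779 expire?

May 5, 2028

(a) grant + 16 years → 5 August 2026.
(b) filing + 19 years → 9 November 2024.
Later of the two: 5 August 2026.
Administrative Delay Adjustment: +387 days → 27 August 2027.
Appellate Stay Credit: +252 days → 5 May 2028.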